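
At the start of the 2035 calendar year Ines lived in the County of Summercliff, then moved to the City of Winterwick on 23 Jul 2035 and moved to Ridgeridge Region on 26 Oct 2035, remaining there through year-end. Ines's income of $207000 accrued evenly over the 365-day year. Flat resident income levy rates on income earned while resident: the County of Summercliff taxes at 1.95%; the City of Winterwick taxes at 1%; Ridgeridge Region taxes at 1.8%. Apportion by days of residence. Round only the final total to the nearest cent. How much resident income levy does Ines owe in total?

$3467.68

The County of Summercliff, 1 Jan – 22 Jul 2035: 203 days → $207000 × 1.95% × 203/365 = $2244.9575
The City of Winterwick, 23 Jul – 25 Oct 2035: 95 days → $207000 × 1% × 95/365 = $538.7671
Ridgeridge Region, 26 Oct – 31 Dec 2035: 67 days → $207000 × 1.8% × 67/365 = $683.9507
Total = $3467.6753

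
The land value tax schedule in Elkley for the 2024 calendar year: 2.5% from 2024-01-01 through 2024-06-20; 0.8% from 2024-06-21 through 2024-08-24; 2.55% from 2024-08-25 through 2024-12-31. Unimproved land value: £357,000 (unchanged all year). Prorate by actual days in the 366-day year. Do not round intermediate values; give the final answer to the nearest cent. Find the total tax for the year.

2024-01-01 to 2024-06-20: 172 days at 2.5% → £357,000 × 2.5% × 172/366 = £4,194.2623
2024-06-21 to 2024-08-24: 65 days at 0.8% → £357,000 × 0.8% × 65/366 = £507.2131
2024-08-25 to 2024-12-31: 129 days at 2.55% → £357,000 × 2.55% × 129/366 = £3,208.6107
Total = £7,910.0861

£7,910.09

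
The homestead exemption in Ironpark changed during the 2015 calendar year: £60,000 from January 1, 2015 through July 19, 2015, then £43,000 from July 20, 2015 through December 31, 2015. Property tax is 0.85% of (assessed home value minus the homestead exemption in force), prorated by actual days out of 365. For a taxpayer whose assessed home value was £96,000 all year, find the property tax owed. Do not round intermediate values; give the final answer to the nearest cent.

£371.32

January 1 – July 19, 2015: 200 days, exemption £60,000 → (£96,000 − £60,000) × 0.85% × 200/365 = £167.6712
July 20 – December 31, 2015: 165 days, exemption £43,000 → (£96,000 − £43,000) × 0.85% × 165/365 = £203.6507
Total = £371.3219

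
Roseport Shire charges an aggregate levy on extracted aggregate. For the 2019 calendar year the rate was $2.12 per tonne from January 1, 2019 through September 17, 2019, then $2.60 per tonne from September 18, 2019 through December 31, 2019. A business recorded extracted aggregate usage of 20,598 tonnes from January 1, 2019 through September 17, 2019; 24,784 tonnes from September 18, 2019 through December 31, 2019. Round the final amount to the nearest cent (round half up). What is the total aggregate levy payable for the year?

January 1 – September 17, 2019: 20,598 tonnes at $2.12/tonne → $43,667.76
September 18 – December 31, 2019: 24,784 tonnes at $2.60/tonne → $64,438.40

$108,106.16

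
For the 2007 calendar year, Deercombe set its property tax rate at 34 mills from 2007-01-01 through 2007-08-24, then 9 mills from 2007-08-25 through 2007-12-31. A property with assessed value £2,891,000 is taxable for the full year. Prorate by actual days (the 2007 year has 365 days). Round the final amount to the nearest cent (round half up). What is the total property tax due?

2007-01-01 to 2007-08-24: 236 days at 34 mills → £2,891,000 × 3.4% × 236/365 = £63,554.4767
2007-08-25 to 2007-12-31: 129 days at 9 mills → £2,891,000 × 0.9% × 129/365 = £9,195.7562
Total = £72,750.2329

£72,750.23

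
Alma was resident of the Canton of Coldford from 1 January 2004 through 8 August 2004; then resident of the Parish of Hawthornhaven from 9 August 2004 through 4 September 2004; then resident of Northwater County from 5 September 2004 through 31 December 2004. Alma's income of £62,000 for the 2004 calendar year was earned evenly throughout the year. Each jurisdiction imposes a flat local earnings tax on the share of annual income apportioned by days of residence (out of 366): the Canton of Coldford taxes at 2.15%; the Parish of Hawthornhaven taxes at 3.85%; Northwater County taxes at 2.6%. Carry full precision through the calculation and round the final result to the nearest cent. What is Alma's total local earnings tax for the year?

£1,500.70

The Canton of Coldford, 1 January – 8 August 2004: 221 days → £62,000 × 2.15% × 221/366 = £804.8989
The Parish of Hawthornhaven, 9 August – 4 September 2004: 27 days → £62,000 × 3.85% × 27/366 = £176.0902
Northwater County, 5 September – 31 December 2004: 118 days → £62,000 × 2.6% × 118/366 = £519.7158
Total = £1,500.7049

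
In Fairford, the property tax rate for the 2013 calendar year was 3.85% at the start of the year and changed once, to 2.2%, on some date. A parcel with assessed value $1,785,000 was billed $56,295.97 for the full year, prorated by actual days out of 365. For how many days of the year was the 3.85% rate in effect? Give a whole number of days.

211 days

Let d = days at the first rate; then 365 − d days at the second rate.
$1,785,000 × [3.85%·d + 2.2%·(365−d)] / 365 = $56,295.97
Solving gives d = 211, so the new rate took effect on 31 July 2013.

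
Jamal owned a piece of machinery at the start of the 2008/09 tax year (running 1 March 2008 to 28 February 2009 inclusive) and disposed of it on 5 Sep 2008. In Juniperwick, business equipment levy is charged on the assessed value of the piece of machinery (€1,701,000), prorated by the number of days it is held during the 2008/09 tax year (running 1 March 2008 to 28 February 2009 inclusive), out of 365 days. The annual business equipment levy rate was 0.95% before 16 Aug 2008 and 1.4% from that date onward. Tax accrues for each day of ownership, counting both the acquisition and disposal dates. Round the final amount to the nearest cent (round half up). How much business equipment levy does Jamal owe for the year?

€8,807.92

1 Mar – 15 Aug 2008: 168 days at 0.95% → €1,701,000 × 0.95% × 168/365 = €7,437.7973
16 Aug – 5 Sep 2008: 21 days at 1.4% → €1,701,000 × 1.4% × 21/365 = €1,370.1205
Total = €8,807.9178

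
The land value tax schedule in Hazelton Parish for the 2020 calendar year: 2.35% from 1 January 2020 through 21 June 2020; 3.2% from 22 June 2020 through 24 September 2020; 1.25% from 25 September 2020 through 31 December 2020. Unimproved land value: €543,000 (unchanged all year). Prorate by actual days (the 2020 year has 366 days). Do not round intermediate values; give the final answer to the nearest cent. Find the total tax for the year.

1 January – 21 June 2020: 173 days at 2.35% → €543,000 × 2.35% × 173/366 = €6,031.6025
22 June – 24 September 2020: 95 days at 3.2% → €543,000 × 3.2% × 95/366 = €4,510.1639
25 September – 31 December 2020: 98 days at 1.25% → €543,000 × 1.25% × 98/366 = €1,817.4180
Total = €12,359.1844

€12,359.18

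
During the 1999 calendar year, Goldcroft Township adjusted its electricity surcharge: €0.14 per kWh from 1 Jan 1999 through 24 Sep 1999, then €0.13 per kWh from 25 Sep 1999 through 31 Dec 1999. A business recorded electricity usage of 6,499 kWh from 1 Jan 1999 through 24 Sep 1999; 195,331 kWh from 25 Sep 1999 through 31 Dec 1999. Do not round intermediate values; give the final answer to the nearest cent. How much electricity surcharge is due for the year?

1 Jan – 24 Sep 1999: 6,499 kWh at €0.14/kWh → €909.86
25 Sep – 31 Dec 1999: 195,331 kWh at €0.13/kWh → €25,393.03

€26,302.89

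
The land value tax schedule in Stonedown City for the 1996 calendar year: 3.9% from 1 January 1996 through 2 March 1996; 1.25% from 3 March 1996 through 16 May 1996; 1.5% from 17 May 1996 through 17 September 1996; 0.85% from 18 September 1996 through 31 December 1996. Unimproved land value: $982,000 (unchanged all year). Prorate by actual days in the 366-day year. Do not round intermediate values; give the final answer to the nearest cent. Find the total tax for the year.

$16,388.13

1 January – 2 March 1996: 62 days at 3.9% → $982,000 × 3.9% × 62/366 = $6,487.6393
3 March – 16 May 1996: 75 days at 1.25% → $982,000 × 1.25% × 75/366 = $2,515.3689
17 May – 17 September 1996: 124 days at 1.5% → $982,000 × 1.5% × 124/366 = $4,990.4918
18 September – 31 December 1996: 105 days at 0.85% → $982,000 × 0.85% × 105/366 = $2,394.6311
Total = $16,388.1311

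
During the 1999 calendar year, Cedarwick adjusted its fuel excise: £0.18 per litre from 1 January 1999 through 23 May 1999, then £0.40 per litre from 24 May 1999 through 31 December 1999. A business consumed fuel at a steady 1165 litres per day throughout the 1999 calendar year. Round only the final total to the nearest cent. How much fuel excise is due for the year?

£133,439.10

1 January – 23 May 1999: 143 days × 1165 litres/day = 166,595 litres at £0.18/litre → £29,987.10
24 May – 31 December 1999: 222 days × 1165 litres/day = 258,630 litres at £0.40/litre → £103,452.00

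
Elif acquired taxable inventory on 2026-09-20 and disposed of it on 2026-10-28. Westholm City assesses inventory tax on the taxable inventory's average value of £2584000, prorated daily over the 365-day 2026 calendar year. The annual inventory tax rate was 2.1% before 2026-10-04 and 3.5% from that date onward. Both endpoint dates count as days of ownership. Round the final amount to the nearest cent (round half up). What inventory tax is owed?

2026-09-20 to 2026-10-03: 14 days at 2.1% → £2584000 × 2.1% × 14/365 = £2081.3589
2026-10-04 to 2026-10-28: 25 days at 3.5% → £2584000 × 3.5% × 25/365 = £6194.5205
Total = £8275.8795

£8275.88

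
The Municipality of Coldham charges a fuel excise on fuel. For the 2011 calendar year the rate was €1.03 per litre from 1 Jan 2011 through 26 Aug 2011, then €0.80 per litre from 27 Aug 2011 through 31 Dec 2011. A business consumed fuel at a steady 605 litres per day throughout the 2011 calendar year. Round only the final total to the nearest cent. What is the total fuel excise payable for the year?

€209,777.70

1 Jan – 26 Aug 2011: 238 days × 605 litres/day = 143,990 litres at €1.03/litre → €148,309.70
27 Aug – 31 Dec 2011: 127 days × 605 litres/day = 76,835 litres at €0.80/litre → €61,468.00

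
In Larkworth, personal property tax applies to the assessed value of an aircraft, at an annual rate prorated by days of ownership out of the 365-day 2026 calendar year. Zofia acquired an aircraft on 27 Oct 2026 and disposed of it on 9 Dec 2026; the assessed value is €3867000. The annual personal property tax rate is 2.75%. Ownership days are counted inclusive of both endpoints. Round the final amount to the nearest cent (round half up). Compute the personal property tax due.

€12819.37

Days held (27 Oct – 9 Dec 2026): 44 out of 365
Tax = €3867000 × 2.75% × 44/365 = €12819.3699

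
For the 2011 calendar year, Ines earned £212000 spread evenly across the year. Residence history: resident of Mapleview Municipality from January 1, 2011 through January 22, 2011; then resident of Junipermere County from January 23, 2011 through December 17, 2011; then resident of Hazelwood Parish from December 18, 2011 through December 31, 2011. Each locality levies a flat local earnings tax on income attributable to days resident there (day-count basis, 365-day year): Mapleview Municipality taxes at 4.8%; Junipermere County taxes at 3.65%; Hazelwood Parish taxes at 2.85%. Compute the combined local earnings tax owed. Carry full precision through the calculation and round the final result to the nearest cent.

Mapleview Municipality, January 1 – January 22, 2011: 22 days → £212000 × 4.8% × 22/365 = £613.3479
Junipermere County, January 23 – December 17, 2011: 329 days → £212000 × 3.65% × 329/365 = £6974.8000
Hazelwood Parish, December 18 – December 31, 2011: 14 days → £212000 × 2.85% × 14/365 = £231.7479
Total = £7819.8959

£7819.90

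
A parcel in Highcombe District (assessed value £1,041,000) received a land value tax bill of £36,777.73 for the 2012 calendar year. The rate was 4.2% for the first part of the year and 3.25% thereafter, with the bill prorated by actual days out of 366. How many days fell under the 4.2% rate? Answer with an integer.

Let d = days at the first rate; then 366 − d days at the second rate.
£1,041,000 × [4.2%·d + 3.25%·(366−d)] / 366 = £36,777.73
Solving gives d = 109, so the new rate took effect on 19 April 2012.

109 days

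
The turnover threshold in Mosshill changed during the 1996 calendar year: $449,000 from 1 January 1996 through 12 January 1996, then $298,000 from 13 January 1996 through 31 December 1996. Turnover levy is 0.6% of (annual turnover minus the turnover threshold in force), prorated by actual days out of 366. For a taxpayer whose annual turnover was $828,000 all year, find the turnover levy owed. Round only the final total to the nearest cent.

$3,150.30

1 January – 12 January 1996: 12 days, exemption $449,000 → ($828,000 − $449,000) × 0.6% × 12/366 = $74.5574
13 January – 31 December 1996: 354 days, exemption $298,000 → ($828,000 − $298,000) × 0.6% × 354/366 = $3,075.7377
Total = $3,150.2951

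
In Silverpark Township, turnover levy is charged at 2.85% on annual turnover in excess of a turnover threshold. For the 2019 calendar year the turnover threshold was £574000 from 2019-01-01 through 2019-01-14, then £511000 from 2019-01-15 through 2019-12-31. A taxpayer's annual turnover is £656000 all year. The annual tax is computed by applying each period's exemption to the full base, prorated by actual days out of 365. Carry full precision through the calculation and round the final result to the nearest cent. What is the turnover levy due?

£4063.63

2019-01-01 to 2019-01-14: 14 days, exemption £574000 → (£656000 − £574000) × 2.85% × 14/365 = £89.6384
2019-01-15 to 2019-12-31: 351 days, exemption £511000 → (£656000 − £511000) × 2.85% × 351/365 = £3973.9932
Total = £4063.6315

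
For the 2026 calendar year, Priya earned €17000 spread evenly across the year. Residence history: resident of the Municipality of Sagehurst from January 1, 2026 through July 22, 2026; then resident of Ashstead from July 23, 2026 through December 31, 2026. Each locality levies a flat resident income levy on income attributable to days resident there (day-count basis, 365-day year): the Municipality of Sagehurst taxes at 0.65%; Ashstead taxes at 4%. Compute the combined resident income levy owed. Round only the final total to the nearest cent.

The Municipality of Sagehurst, January 1 – July 22, 2026: 203 days → €17000 × 0.65% × 203/365 = €61.4562
Ashstead, July 23 – December 31, 2026: 162 days → €17000 × 4% × 162/365 = €301.8082
Total = €363.2644

€363.26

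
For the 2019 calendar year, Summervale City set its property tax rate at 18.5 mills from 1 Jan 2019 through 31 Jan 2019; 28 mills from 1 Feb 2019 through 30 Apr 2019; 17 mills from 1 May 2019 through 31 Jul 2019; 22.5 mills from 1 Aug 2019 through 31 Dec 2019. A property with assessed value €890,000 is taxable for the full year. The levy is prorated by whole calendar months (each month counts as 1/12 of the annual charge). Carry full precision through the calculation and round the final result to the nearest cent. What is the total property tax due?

€19,728.33

1 Jan – 31 Jan 2019: 1 month at 18.5 mills → €890,000 × 1.85% × 1/12 = €1,372.0833
1 Feb – 30 Apr 2019: 3 months at 28 mills → €890,000 × 2.8% × 3/12 = €6,230.0000
1 May – 31 Jul 2019: 3 months at 17 mills → €890,000 × 1.7% × 3/12 = €3,782.5000
1 Aug – 31 Dec 2019: 5 months at 22.5 mills → €890,000 × 2.25% × 5/12 = €8,343.7500
Total = €19,728.3333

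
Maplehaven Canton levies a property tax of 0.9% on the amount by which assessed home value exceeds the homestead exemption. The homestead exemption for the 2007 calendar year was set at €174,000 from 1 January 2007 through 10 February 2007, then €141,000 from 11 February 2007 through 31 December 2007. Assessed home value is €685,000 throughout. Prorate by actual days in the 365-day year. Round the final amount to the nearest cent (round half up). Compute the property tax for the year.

€4,862.64

1 January – 10 February 2007: 41 days, exemption €174,000 → (€685,000 − €174,000) × 0.9% × 41/365 = €516.6000
11 February – 31 December 2007: 324 days, exemption €141,000 → (€685,000 − €141,000) × 0.9% × 324/365 = €4,346.0384
Total = €4,862.6384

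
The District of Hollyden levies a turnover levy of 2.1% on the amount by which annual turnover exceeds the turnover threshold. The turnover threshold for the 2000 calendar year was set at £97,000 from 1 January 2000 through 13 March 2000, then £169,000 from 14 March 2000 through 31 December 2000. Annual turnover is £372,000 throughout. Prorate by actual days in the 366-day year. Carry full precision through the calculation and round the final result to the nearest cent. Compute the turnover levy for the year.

£4,564.57

1 January – 13 March 2000: 73 days, exemption £97,000 → (£372,000 − £97,000) × 2.1% × 73/366 = £1,151.8443
14 March – 31 December 2000: 293 days, exemption £169,000 → (£372,000 − £169,000) × 2.1% × 293/366 = £3,412.7295
Total = £4,564.5738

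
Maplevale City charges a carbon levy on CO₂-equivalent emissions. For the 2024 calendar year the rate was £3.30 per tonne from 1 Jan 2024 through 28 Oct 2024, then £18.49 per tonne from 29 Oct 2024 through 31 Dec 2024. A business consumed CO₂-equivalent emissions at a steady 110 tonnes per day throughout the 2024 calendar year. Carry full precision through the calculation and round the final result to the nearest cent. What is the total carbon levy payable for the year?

1 Jan – 28 Oct 2024: 302 days × 110 tonnes/day = 33,220 tonnes at £3.30/tonne → £109,626.00
29 Oct – 31 Dec 2024: 64 days × 110 tonnes/day = 7,040 tonnes at £18.49/tonne → £130,169.60

£239,795.60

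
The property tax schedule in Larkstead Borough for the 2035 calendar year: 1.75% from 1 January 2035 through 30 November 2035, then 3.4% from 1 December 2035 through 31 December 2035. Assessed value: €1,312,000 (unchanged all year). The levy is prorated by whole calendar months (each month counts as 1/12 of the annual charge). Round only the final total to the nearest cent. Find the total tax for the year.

€24,764.00

1 January – 30 November 2035: 11 months at 1.75% → €1,312,000 × 1.75% × 11/12 = €21,046.6667
1 December – 31 December 2035: 1 month at 3.4% → €1,312,000 × 3.4% × 1/12 = €3,717.3333
Total = €24,764.0000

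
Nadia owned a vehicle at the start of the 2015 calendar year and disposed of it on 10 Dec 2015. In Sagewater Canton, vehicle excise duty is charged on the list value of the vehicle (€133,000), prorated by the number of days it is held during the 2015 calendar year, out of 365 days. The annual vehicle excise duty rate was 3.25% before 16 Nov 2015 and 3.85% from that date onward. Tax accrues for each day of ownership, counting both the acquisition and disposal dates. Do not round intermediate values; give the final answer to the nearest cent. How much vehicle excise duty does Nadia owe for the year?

€4,128.47

1 Jan – 15 Nov 2015: 319 days at 3.25% → €133,000 × 3.25% × 319/365 = €3,777.7466
16 Nov – 10 Dec 2015: 25 days at 3.85% → €133,000 × 3.85% × 25/365 = €350.7192
Total = €4,128.4658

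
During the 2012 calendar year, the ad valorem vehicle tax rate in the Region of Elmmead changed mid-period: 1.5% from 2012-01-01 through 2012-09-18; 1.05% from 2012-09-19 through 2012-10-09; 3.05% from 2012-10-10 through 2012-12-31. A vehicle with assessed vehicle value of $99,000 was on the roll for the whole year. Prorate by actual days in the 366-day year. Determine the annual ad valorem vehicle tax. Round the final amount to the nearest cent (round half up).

2012-01-01 to 2012-09-18: 262 days at 1.5% → $99,000 × 1.5% × 262/366 = $1,063.0328
2012-09-19 to 2012-10-09: 21 days at 1.05% → $99,000 × 1.05% × 21/366 = $59.6434
2012-10-10 to 2012-12-31: 83 days at 3.05% → $99,000 × 3.05% × 83/366 = $684.7500
Total = $1,807.4262

$1,807.43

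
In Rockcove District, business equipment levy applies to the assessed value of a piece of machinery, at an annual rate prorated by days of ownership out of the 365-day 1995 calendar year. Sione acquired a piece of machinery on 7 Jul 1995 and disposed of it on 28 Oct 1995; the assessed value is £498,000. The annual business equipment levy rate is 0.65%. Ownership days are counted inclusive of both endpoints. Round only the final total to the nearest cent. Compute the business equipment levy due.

Days held (7 Jul – 28 Oct 1995): 114 out of 365
Tax = £498,000 × 0.65% × 114/365 = £1,011.0082

£1,011.01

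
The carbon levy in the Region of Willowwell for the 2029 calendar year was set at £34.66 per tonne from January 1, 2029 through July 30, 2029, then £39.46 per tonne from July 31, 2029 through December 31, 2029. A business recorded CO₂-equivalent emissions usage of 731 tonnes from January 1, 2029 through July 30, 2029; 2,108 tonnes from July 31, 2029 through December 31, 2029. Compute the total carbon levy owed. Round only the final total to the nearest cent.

January 1 – July 30, 2029: 731 tonnes at £34.66/tonne → £25,336.46
July 31 – December 31, 2029: 2,108 tonnes at £39.46/tonne → £83,181.68

£108,518.14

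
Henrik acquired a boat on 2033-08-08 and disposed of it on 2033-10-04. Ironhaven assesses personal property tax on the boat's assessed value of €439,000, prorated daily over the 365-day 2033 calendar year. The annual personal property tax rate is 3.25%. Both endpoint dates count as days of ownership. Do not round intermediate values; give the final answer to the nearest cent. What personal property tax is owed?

€2,267.16

Days held (2033-08-08 to 2033-10-04): 58 out of 365
Tax = €439,000 × 3.25% × 58/365 = €2,267.1644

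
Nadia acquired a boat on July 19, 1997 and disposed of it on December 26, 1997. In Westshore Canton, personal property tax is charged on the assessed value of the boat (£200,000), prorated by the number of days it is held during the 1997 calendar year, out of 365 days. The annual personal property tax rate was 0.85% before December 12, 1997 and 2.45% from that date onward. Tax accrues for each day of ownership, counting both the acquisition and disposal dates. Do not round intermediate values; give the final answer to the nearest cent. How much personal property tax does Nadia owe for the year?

July 19 – December 11, 1997: 146 days at 0.85% → £200,000 × 0.85% × 146/365 = £680.0000
December 12 – December 26, 1997: 15 days at 2.45% → £200,000 × 2.45% × 15/365 = £201.3699
Total = £881.3699

£881.37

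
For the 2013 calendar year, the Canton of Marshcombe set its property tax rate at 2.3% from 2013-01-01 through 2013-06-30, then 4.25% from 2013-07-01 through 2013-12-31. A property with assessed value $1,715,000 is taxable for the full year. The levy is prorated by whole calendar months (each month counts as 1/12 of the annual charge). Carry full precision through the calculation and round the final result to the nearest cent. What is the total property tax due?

2013-01-01 to 2013-06-30: 6 months at 2.3% → $1,715,000 × 2.3% × 6/12 = $19,722.5000
2013-07-01 to 2013-12-31: 6 months at 4.25% → $1,715,000 × 4.25% × 6/12 = $36,443.7500
Total = $56,166.2500

$56,166.25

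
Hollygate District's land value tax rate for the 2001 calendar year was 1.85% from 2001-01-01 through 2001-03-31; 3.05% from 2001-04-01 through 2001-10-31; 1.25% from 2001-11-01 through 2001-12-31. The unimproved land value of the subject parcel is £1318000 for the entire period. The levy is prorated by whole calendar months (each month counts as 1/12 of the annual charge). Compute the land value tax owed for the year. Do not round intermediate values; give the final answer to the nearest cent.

2001-01-01 to 2001-03-31: 3 months at 1.85% → £1318000 × 1.85% × 3/12 = £6095.7500
2001-04-01 to 2001-10-31: 7 months at 3.05% → £1318000 × 3.05% × 7/12 = £23449.4167
2001-11-01 to 2001-12-31: 2 months at 1.25% → £1318000 × 1.25% × 2/12 = £2745.8333
Total = £32291.0000

£32291.00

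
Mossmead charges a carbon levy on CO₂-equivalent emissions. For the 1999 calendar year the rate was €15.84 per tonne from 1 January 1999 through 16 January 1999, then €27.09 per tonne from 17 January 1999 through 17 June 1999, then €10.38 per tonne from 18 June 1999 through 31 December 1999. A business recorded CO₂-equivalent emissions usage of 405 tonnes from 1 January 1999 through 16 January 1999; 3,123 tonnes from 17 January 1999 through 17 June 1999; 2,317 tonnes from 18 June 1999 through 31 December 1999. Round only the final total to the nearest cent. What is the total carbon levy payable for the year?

1 January – 16 January 1999: 405 tonnes at €15.84/tonne → €6,415.20
17 January – 17 June 1999: 3,123 tonnes at €27.09/tonne → €84,602.07
18 June – 31 December 1999: 2,317 tonnes at €10.38/tonne → €24,050.46

€115,067.73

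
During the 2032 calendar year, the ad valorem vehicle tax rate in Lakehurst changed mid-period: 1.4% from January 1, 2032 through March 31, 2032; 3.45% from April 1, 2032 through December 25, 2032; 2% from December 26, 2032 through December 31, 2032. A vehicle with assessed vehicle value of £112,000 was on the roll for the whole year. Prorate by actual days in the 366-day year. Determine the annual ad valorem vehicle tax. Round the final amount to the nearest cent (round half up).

January 1 – March 31, 2032: 91 days at 1.4% → £112,000 × 1.4% × 91/366 = £389.8579
April 1 – December 25, 2032: 269 days at 3.45% → £112,000 × 3.45% × 269/366 = £2,839.9344
December 26 – December 31, 2032: 6 days at 2% → £112,000 × 2% × 6/366 = £36.7213
Total = £3,266.5137

£3,266.51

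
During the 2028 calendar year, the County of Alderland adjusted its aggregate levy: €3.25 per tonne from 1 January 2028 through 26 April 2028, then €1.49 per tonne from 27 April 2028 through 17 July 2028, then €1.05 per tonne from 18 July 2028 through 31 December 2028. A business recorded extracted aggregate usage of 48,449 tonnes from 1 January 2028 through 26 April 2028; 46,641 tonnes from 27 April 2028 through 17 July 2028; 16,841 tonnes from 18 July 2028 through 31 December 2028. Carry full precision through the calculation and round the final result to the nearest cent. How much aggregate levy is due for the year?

1 January – 26 April 2028: 48,449 tonnes at €3.25/tonne → €157,459.25
27 April – 17 July 2028: 46,641 tonnes at €1.49/tonne → €69,495.09
18 July – 31 December 2028: 16,841 tonnes at €1.05/tonne → €17,683.05

€244,637.39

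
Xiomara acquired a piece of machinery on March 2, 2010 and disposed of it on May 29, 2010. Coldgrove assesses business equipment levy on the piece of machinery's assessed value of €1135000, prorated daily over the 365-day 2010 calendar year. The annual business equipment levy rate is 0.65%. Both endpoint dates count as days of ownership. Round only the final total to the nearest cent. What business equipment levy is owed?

€1798.90

Days held (March 2 – May 29, 2010): 89 out of 365
Tax = €1135000 × 0.65% × 89/365 = €1798.8973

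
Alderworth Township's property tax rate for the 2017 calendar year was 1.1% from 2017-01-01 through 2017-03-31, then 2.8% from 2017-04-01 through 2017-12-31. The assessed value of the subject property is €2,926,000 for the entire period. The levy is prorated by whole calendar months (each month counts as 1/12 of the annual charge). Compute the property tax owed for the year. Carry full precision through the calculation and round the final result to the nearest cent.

2017-01-01 to 2017-03-31: 3 months at 1.1% → €2,926,000 × 1.1% × 3/12 = €8,046.5000
2017-04-01 to 2017-12-31: 9 months at 2.8% → €2,926,000 × 2.8% × 9/12 = €61,446.0000
Total = €69,492.5000

€69,492.50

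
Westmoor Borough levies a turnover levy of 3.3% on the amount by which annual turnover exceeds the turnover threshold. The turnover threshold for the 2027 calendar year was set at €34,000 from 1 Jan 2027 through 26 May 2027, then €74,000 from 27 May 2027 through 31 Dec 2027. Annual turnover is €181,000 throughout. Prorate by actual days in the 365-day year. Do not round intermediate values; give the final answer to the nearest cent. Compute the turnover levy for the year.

€4,059.00

1 Jan – 26 May 2027: 146 days, exemption €34,000 → (€181,000 − €34,000) × 3.3% × 146/365 = €1,940.4000
27 May – 31 Dec 2027: 219 days, exemption €74,000 → (€181,000 − €74,000) × 3.3% × 219/365 = €2,118.6000
Total = €4,059.0000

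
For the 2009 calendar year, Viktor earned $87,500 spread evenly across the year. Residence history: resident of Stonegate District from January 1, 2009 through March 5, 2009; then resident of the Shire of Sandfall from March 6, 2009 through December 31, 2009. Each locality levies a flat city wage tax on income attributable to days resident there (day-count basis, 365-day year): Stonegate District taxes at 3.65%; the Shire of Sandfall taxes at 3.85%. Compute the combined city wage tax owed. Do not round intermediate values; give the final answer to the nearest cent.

$3,338.07

Stonegate District, January 1 – March 5, 2009: 64 days → $87,500 × 3.65% × 64/365 = $560.0000
The Shire of Sandfall, March 6 – December 31, 2009: 301 days → $87,500 × 3.85% × 301/365 = $2,778.0651
Total = $3,338.0651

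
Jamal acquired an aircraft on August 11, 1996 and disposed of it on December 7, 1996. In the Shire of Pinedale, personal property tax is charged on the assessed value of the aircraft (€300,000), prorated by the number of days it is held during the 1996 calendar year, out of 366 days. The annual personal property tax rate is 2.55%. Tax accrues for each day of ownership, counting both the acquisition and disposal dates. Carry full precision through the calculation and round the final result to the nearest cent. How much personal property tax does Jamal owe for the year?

€2,487.30

Days held (August 11 – December 7, 1996): 119 out of 366
Tax = €300,000 × 2.55% × 119/366 = €2,487.2951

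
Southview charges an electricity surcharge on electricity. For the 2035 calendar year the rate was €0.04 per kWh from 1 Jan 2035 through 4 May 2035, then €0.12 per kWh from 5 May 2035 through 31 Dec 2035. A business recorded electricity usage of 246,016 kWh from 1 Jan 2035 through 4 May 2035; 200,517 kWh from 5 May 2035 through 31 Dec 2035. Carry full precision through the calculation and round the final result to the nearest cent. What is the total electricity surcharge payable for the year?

1 Jan – 4 May 2035: 246,016 kWh at €0.04/kWh → €9,840.64
5 May – 31 Dec 2035: 200,517 kWh at €0.12/kWh → €24,062.04

€33,902.68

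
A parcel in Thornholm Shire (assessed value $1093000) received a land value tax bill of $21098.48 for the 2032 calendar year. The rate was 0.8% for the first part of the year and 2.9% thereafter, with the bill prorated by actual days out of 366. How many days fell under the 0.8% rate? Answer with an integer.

169 days

Let d = days at the first rate; then 366 − d days at the second rate.
$1093000 × [0.8%·d + 2.9%·(366−d)] / 366 = $21098.48
Solving gives d = 169, so the new rate took effect on 18 Jun 2032.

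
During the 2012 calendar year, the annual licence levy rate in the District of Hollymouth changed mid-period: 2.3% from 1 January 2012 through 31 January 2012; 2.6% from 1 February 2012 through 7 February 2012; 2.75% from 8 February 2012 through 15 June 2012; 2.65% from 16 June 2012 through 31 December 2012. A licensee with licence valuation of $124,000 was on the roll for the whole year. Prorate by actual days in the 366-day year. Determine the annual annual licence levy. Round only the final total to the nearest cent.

$3,291.76

1 January – 31 January 2012: 31 days at 2.3% → $124,000 × 2.3% × 31/366 = $241.5628
1 February – 7 February 2012: 7 days at 2.6% → $124,000 × 2.6% × 7/366 = $61.6612
8 February – 15 June 2012: 129 days at 2.75% → $124,000 × 2.75% × 129/366 = $1,201.8852
16 June – 31 December 2012: 199 days at 2.65% → $124,000 × 2.65% × 199/366 = $1,786.6503
Total = $3,291.7596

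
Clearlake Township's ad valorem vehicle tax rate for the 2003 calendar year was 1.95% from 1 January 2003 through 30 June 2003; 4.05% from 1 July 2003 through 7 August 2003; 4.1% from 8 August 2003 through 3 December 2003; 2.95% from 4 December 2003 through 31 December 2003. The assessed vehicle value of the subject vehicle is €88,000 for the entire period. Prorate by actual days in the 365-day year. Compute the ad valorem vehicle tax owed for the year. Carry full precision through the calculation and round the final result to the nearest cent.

1 January – 30 June 2003: 181 days at 1.95% → €88,000 × 1.95% × 181/365 = €850.9479
1 July – 7 August 2003: 38 days at 4.05% → €88,000 × 4.05% × 38/365 = €371.0466
8 August – 3 December 2003: 118 days at 4.1% → €88,000 × 4.1% × 118/365 = €1,166.4219
4 December – 31 December 2003: 28 days at 2.95% → €88,000 × 2.95% × 28/365 = €199.1452
Total = €2,587.5616

€2,587.56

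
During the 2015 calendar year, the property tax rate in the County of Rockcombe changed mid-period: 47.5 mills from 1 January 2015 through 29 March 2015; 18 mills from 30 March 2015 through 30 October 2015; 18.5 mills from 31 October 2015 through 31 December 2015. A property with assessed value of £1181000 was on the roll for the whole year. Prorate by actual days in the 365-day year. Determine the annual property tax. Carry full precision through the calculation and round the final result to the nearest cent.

£29757.96

1 January – 29 March 2015: 88 days at 47.5 mills → £1181000 × 4.75% × 88/365 = £13524.8767
30 March – 30 October 2015: 215 days at 18 mills → £1181000 × 1.8% × 215/365 = £12521.8356
31 October – 31 December 2015: 62 days at 18.5 mills → £1181000 × 1.85% × 62/365 = £3711.2521
Total = £29757.9644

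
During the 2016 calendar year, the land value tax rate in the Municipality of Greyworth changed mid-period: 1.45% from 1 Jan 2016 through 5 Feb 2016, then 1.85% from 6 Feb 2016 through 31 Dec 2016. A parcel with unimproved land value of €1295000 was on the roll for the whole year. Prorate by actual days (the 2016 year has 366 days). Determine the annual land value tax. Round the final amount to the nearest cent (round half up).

1 Jan – 5 Feb 2016: 36 days at 1.45% → €1295000 × 1.45% × 36/366 = €1846.9672
6 Feb – 31 Dec 2016: 330 days at 1.85% → €1295000 × 1.85% × 330/366 = €21601.0246
Total = €23447.9918

€23447.99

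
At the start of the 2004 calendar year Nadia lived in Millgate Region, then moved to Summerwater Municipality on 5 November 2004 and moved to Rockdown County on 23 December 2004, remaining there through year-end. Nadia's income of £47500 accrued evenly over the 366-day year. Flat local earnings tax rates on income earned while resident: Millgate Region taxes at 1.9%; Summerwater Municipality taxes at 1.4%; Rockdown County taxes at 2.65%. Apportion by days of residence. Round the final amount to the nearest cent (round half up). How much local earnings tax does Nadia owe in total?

£880.11

Millgate Region, 1 January – 4 November 2004: 309 days → £47500 × 1.9% × 309/366 = £761.9467
Summerwater Municipality, 5 November – 22 December 2004: 48 days → £47500 × 1.4% × 48/366 = £87.2131
Rockdown County, 23 December – 31 December 2004: 9 days → £47500 × 2.65% × 9/366 = £30.9529
Total = £880.1127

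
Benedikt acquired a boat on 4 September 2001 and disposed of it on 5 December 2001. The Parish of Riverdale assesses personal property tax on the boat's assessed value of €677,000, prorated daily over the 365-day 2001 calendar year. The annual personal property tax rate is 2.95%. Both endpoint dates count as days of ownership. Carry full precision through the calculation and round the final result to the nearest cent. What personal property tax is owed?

€5,088.63

Days held (4 September – 5 December 2001): 93 out of 365
Tax = €677,000 × 2.95% × 93/365 = €5,088.6288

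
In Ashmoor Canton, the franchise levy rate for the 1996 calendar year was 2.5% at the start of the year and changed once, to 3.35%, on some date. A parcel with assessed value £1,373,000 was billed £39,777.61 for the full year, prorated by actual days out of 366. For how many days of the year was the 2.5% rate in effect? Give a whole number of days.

Let d = days at the first rate; then 366 − d days at the second rate.
£1,373,000 × [2.5%·d + 3.35%·(366−d)] / 366 = £39,777.61
Solving gives d = 195, so the new rate took effect on 14 July 1996.

195 days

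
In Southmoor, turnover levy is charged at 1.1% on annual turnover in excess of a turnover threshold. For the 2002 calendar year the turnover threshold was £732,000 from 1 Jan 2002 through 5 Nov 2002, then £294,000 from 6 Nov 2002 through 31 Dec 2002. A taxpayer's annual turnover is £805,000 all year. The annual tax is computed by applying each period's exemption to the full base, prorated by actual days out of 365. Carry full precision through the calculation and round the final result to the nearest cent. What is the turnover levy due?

1 Jan – 5 Nov 2002: 309 days, exemption £732,000 → (£805,000 − £732,000) × 1.1% × 309/365 = £679.8000
6 Nov – 31 Dec 2002: 56 days, exemption £294,000 → (£805,000 − £294,000) × 1.1% × 56/365 = £862.4000
Total = £1,542.2000

£1,542.20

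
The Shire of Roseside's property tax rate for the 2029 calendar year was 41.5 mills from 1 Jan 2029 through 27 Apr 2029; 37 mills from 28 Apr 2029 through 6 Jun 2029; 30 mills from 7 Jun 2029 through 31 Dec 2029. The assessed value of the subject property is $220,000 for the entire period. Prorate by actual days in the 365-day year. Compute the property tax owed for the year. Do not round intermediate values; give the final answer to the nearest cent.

1 Jan – 27 Apr 2029: 117 days at 41.5 mills → $220,000 × 4.15% × 117/365 = $2,926.6027
28 Apr – 6 Jun 2029: 40 days at 37 mills → $220,000 × 3.7% × 40/365 = $892.0548
7 Jun – 31 Dec 2029: 208 days at 30 mills → $220,000 × 3% × 208/365 = $3,761.0959
Total = $7,579.7534

$7,579.75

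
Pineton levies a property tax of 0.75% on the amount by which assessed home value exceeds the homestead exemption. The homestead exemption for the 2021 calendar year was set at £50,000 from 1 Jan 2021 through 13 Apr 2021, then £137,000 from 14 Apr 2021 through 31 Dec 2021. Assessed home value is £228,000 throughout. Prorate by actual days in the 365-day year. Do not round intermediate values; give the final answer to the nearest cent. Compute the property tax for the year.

£866.63

1 Jan – 13 Apr 2021: 103 days, exemption £50,000 → (£228,000 − £50,000) × 0.75% × 103/365 = £376.7260
14 Apr – 31 Dec 2021: 262 days, exemption £137,000 → (£228,000 − £137,000) × 0.75% × 262/365 = £489.9041
Total = £866.6301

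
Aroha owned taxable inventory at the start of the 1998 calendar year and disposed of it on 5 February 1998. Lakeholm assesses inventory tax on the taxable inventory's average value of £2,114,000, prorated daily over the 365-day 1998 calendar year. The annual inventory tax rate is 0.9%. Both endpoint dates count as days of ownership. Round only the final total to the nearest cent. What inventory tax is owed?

£1,876.54

Days held (1 January – 5 February 1998): 36 out of 365
Tax = £2,114,000 × 0.9% × 36/365 = £1,876.5370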